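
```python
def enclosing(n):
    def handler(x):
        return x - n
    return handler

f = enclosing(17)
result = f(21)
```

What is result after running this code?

Step 1: enclosing(17) creates a closure capturing n = 17.
Step 2: f(21) computes 21 - 17 = 4.
Step 3: result = 4

The answer is 4.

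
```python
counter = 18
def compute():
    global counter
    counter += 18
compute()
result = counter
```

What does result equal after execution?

Step 1: counter = 18 globally.
Step 2: compute() modifies global counter: counter += 18 = 36.
Step 3: result = 36

The answer is 36.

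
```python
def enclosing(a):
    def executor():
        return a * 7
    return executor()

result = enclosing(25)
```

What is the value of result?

Step 1: enclosing(25) binds parameter a = 25.
Step 2: executor() accesses a = 25 from enclosing scope.
Step 3: result = 25 * 7 = 175

The answer is 175.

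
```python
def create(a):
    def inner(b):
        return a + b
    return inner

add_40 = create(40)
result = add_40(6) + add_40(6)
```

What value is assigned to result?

Step 1: add_40 captures a = 40.
Step 2: add_40(6) = 40 + 6 = 46, called twice.
Step 3: result = 46 + 46 = 92

The answer is 92.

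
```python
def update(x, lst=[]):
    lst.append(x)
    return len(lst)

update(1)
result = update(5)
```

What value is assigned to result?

Step 1: Mutable default list persists between calls.
Step 2: First call: lst = [1], len = 1. Second call: lst = [1, 5], len = 2.
Step 3: result = 2

The answer is 2.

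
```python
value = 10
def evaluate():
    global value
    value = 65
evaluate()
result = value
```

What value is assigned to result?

Step 1: value = 10 globally.
Step 2: evaluate() declares global value and sets it to 65.
Step 3: After evaluate(), global value = 65. result = 65

The answer is 65.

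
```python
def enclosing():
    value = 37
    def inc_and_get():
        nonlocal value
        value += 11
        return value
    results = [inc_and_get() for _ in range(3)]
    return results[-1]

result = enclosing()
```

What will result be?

Step 1: value = 37.
Step 2: Three calls to inc_and_get(), each adding 11.
Step 3: Last value = 37 + 11 * 3 = 70

The answer is 70.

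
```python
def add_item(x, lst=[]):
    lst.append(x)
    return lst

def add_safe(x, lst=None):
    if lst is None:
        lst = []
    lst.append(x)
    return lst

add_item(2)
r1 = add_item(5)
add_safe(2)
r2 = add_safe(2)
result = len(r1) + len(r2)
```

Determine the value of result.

Step 1: add_item shares mutable default: after 2 calls, lst = [2, 5], len = 2.
Step 2: add_safe creates fresh list each time: r2 = [2], len = 1.
Step 3: result = 2 + 1 = 3

The answer is 3.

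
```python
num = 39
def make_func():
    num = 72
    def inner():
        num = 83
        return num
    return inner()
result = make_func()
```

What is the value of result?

Step 1: Three scopes define num: global (39), make_func (72), inner (83).
Step 2: inner() has its own local num = 83, which shadows both enclosing and global.
Step 3: result = 83 (local wins in LEGB)

The answer is 83.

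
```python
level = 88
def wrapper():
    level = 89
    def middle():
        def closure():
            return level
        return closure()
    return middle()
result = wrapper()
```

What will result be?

Step 1: wrapper() defines level = 89. middle() and closure() have no local level.
Step 2: closure() checks local (none), enclosing middle() (none), enclosing wrapper() and finds level = 89.
Step 3: result = 89

The answer is 89.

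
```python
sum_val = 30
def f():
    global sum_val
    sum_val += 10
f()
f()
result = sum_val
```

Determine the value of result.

Step 1: sum_val = 30.
Step 2: First f(): sum_val = 30 + 10 = 40.
Step 3: Second f(): sum_val = 40 + 10 = 50. result = 50

The answer is 50.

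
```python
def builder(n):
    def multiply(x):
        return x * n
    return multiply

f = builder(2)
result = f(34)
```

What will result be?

Step 1: builder(2) returns multiply closure with n = 2.
Step 2: f(34) computes 34 * 2 = 68.
Step 3: result = 68

The answer is 68.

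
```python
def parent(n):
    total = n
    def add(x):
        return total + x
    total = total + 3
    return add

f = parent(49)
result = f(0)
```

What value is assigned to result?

Step 1: parent(49) sets total = 49, then total = 49 + 3 = 52.
Step 2: Closures capture by reference, so add sees total = 52.
Step 3: f(0) returns 52 + 0 = 52

The answer is 52.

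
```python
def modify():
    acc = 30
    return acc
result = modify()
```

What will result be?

Step 1: modify() defines acc = 30 in its local scope.
Step 2: return acc finds the local variable acc = 30.
Step 3: result = 30

The answer is 30.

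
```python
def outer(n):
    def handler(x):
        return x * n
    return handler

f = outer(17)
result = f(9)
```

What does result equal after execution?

Step 1: outer(17) creates a closure capturing n = 17.
Step 2: f(9) computes 9 * 17 = 153.
Step 3: result = 153

The answer is 153.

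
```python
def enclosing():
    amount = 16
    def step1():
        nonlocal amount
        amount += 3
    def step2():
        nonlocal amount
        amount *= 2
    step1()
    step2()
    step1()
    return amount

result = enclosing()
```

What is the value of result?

Step 1: amount = 16.
Step 2: step1(): amount = 16 + 3 = 19.
Step 3: step2(): amount = 19 * 2 = 38.
Step 4: step1(): amount = 38 + 3 = 41. result = 41

The answer is 41.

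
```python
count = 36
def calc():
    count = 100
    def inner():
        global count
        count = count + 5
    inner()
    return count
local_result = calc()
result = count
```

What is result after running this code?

Step 1: Global count = 36. calc() creates local count = 100.
Step 2: inner() declares global count and adds 5: global count = 36 + 5 = 41.
Step 3: calc() returns its local count = 100 (unaffected by inner).
Step 4: result = global count = 41

The answer is 41.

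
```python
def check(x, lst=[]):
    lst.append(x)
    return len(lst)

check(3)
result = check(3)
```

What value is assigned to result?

Step 1: Mutable default list persists between calls.
Step 2: First call: lst = [3], len = 1. Second call: lst = [3, 3], len = 2.
Step 3: result = 2

The answer is 2.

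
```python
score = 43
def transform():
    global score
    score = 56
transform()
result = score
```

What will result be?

Step 1: score = 43 globally.
Step 2: transform() declares global score and sets it to 56.
Step 3: After transform(), global score = 56. result = 56

The answer is 56.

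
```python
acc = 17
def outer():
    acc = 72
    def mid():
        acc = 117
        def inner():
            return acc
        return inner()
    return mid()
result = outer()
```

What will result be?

Step 1: Three levels of shadowing: global 17, outer 72, mid 117.
Step 2: inner() finds acc = 117 in enclosing mid() scope.
Step 3: result = 117

The answer is 117.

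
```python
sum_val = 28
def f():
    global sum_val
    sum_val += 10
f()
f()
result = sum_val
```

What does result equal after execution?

Step 1: sum_val = 28.
Step 2: First f(): sum_val = 28 + 10 = 38.
Step 3: Second f(): sum_val = 38 + 10 = 48. result = 48

The answer is 48.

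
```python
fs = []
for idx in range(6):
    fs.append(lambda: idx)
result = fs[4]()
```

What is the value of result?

Step 1: The loop creates 6 lambdas, all referencing the same variable idx.
Step 2: After the loop, idx = 5 (final value).
Step 3: fs[4]() looks up idx at call time and finds 5. This is the late binding gotcha. result = 5

The answer is 5.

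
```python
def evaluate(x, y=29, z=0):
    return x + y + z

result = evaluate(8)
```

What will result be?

Step 1: evaluate(8) uses defaults y = 29, z = 0.
Step 2: Returns 8 + 29 + 0 = 37.
Step 3: result = 37

The answer is 37.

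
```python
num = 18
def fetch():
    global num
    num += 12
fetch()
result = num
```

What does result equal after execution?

Step 1: num = 18 globally.
Step 2: fetch() modifies global num: num += 12 = 30.
Step 3: result = 30

The answer is 30.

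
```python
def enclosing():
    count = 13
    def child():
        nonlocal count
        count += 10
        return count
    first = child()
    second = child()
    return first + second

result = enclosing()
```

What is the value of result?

Step 1: count starts at 13.
Step 2: First call: count = 13 + 10 = 23, returns 23.
Step 3: Second call: count = 23 + 10 = 33, returns 33.
Step 4: result = 23 + 33 = 56

The answer is 56.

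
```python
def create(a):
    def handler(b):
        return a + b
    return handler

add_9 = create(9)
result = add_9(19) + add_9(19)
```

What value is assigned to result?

Step 1: add_9 captures a = 9.
Step 2: add_9(19) = 9 + 19 = 28, called twice.
Step 3: result = 28 + 28 = 56

The answer is 56.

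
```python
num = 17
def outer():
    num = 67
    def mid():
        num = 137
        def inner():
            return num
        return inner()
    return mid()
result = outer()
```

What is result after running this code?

Step 1: Three levels of shadowing: global 17, outer 67, mid 137.
Step 2: inner() finds num = 137 in enclosing mid() scope.
Step 3: result = 137

The answer is 137.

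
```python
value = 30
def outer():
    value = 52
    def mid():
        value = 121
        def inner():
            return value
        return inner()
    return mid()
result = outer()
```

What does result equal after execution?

Step 1: Three levels of shadowing: global 30, outer 52, mid 121.
Step 2: inner() finds value = 121 in enclosing mid() scope.
Step 3: result = 121

The answer is 121.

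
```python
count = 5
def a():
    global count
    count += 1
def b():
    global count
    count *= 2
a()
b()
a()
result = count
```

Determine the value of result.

Step 1: count = 5.
Step 2: a(): count = 5 + 1 = 6.
Step 3: b(): count = 6 * 2 = 12.
Step 4: a(): count = 12 + 1 = 13

The answer is 13.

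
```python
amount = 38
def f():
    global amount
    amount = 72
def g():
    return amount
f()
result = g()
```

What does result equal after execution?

Step 1: amount = 38.
Step 2: f() sets global amount = 72.
Step 3: g() reads global amount = 72. result = 72

The answer is 72.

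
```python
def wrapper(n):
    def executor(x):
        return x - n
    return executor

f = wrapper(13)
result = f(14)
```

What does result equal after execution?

Step 1: wrapper(13) creates a closure capturing n = 13.
Step 2: f(14) computes 14 - 13 = 1.
Step 3: result = 1

The answer is 1.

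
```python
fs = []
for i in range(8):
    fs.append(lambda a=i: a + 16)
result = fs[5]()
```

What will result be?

Step 1: Default argument a=i captures i's value at definition time.
Step 2: fs[5] was defined when i = 5, so a defaults to 5.
Step 3: result = 5 + 16 = 21 (default arg fixes the late binding issue)

The answer is 21.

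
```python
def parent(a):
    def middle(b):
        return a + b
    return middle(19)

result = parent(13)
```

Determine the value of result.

Step 1: parent(13) passes a = 13.
Step 2: middle(19) has b = 19, reads a = 13 from enclosing.
Step 3: result = 13 + 19 = 32

The answer is 32.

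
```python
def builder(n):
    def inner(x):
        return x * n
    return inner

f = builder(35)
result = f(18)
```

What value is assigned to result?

Step 1: builder(35) creates a closure capturing n = 35.
Step 2: f(18) computes 18 * 35 = 630.
Step 3: result = 630

The answer is 630.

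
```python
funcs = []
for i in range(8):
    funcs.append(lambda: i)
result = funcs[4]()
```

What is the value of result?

Step 1: The loop creates 8 lambdas, all referencing the same variable i.
Step 2: After the loop, i = 7 (final value).
Step 3: funcs[4]() looks up i at call time and finds 7. This is the late binding gotcha. result = 7

The answer is 7.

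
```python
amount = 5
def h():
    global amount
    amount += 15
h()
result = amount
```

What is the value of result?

Step 1: amount = 5 globally.
Step 2: h() modifies global amount: amount += 15 = 20.
Step 3: result = 20

The answer is 20.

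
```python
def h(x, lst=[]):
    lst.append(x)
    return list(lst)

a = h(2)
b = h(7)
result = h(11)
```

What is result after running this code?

Step 1: Default list is shared. list() creates copies for return values.
Step 2: Internal list grows: [2] -> [2, 7] -> [2, 7, 11].
Step 3: result = [2, 7, 11]

The answer is [2, 7, 11].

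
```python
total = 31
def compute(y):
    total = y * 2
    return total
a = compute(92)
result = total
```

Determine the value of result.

Step 1: Global total = 31.
Step 2: compute(92) creates local total = 92 * 2 = 184.
Step 3: Global total unchanged because no global keyword. result = 31

The answer is 31.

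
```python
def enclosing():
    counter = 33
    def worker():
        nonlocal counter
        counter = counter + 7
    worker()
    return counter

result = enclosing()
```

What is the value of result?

Step 1: enclosing() sets counter = 33.
Step 2: worker() uses nonlocal to modify counter in enclosing's scope: counter = 33 + 7 = 40.
Step 3: enclosing() returns the modified counter = 40

The answer is 40.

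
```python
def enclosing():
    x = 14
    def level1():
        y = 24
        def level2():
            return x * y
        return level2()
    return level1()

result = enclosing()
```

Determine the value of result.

Step 1: x = 14 in enclosing. y = 24 in level1.
Step 2: level2() reads x = 14 and y = 24 from enclosing scopes.
Step 3: result = 14 * 24 = 336

The answer is 336.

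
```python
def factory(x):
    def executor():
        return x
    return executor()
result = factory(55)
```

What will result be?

Step 1: factory(55) binds parameter x = 55.
Step 2: executor() looks up x in enclosing scope and finds the parameter x = 55.
Step 3: result = 55

The answer is 55.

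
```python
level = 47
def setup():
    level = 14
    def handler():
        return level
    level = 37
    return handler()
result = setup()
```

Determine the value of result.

Step 1: setup() sets level = 14, then later level = 37.
Step 2: handler() is called after level is reassigned to 37. Closures capture variables by reference, not by value.
Step 3: result = 37

The answer is 37.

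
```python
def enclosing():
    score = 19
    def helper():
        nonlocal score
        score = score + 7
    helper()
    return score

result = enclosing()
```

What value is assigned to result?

Step 1: enclosing() sets score = 19.
Step 2: helper() uses nonlocal to modify score in enclosing's scope: score = 19 + 7 = 26.
Step 3: enclosing() returns the modified score = 26

The answer is 26.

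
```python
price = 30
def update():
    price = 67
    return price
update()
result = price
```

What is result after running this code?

Step 1: Global price = 30.
Step 2: update() creates local price = 67 (shadow, not modification).
Step 3: After update() returns, global price is unchanged. result = 30

The answer is 30.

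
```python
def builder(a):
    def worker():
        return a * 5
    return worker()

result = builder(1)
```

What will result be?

Step 1: builder(1) binds parameter a = 1.
Step 2: worker() accesses a = 1 from enclosing scope.
Step 3: result = 1 * 5 = 5

The answer is 5.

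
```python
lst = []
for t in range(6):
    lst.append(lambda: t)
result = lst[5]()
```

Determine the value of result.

Step 1: The loop creates 6 lambdas, all referencing the same variable t.
Step 2: After the loop, t = 5 (final value).
Step 3: lst[5]() looks up t at call time and finds 5. This is the late binding gotcha. result = 5

The answer is 5.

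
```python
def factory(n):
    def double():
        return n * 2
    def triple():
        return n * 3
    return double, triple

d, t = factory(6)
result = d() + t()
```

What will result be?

Step 1: Both closures capture the same n = 6.
Step 2: d() = 6 * 2 = 12, t() = 6 * 3 = 18.
Step 3: result = 12 + 18 = 30

The answer is 30.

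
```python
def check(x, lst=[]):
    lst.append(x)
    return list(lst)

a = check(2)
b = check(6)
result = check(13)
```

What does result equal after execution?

Step 1: Default list is shared. list() creates copies for return values.
Step 2: Internal list grows: [2] -> [2, 6] -> [2, 6, 13].
Step 3: result = [2, 6, 13]

The answer is [2, 6, 13].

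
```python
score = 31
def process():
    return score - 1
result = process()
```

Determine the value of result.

Step 1: score = 31 is defined globally.
Step 2: process() looks up score from global scope = 31, then computes 31 - 1 = 30.
Step 3: result = 30

The answer is 30.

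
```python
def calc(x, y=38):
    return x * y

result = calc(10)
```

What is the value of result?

Step 1: calc(10) uses default y = 38.
Step 2: Returns 10 * 38 = 380.
Step 3: result = 380

The answer is 380.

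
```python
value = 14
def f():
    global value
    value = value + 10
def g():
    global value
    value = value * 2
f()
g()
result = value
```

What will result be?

Step 1: value = 14.
Step 2: f() adds 10: value = 14 + 10 = 24.
Step 3: g() doubles: value = 24 * 2 = 48.
Step 4: result = 48

The answer is 48.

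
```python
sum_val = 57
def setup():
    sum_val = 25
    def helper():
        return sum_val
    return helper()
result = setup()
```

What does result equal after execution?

Step 1: sum_val = 57 globally, but setup() defines sum_val = 25 locally.
Step 2: helper() looks up sum_val. Not in local scope, so checks enclosing scope (setup) and finds sum_val = 25.
Step 3: result = 25

The answer is 25.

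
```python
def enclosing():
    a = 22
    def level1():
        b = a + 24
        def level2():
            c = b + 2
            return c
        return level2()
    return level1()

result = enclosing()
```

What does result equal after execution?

Step 1: a = 22. b = a + 24 = 46.
Step 2: c = b + 2 = 46 + 2 = 48.
Step 3: result = 48

The answer is 48.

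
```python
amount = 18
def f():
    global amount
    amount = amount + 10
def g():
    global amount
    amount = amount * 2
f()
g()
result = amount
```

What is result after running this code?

Step 1: amount = 18.
Step 2: f() adds 10: amount = 18 + 10 = 28.
Step 3: g() doubles: amount = 28 * 2 = 56.
Step 4: result = 56

The answer is 56.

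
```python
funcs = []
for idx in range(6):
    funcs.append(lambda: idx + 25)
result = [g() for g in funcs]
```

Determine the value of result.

Step 1: All lambdas capture idx by reference. After the loop, idx = 5.
Step 2: Each call returns 5 + 25 = 30.
Step 3: result = [30, 30, 30, 30, 30, 30]

The answer is [30, 30, 30, 30, 30, 30].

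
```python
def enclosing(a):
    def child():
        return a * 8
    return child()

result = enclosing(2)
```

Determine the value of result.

Step 1: enclosing(2) binds parameter a = 2.
Step 2: child() accesses a = 2 from enclosing scope.
Step 3: result = 2 * 8 = 16

The answer is 16.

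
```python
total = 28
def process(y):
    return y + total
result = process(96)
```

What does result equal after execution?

Step 1: total = 28 is defined globally.
Step 2: process(96) uses parameter y = 96 and looks up total from global scope = 28.
Step 3: result = 96 + 28 = 124

The answer is 124.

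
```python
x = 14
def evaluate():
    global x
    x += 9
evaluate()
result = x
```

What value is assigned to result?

Step 1: x = 14 globally.
Step 2: evaluate() modifies global x: x += 9 = 23.
Step 3: result = 23

The answer is 23.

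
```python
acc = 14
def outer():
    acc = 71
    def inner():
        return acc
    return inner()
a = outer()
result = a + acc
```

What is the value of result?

Step 1: outer() has local acc = 71. inner() reads from enclosing.
Step 2: outer() returns 71. Global acc = 14 unchanged.
Step 3: result = 71 + 14 = 85

The answer is 85.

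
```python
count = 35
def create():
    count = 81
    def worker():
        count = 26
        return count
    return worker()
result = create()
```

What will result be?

Step 1: Three scopes define count: global (35), create (81), worker (26).
Step 2: worker() has its own local count = 26, which shadows both enclosing and global.
Step 3: result = 26 (local wins in LEGB)

The answer is 26.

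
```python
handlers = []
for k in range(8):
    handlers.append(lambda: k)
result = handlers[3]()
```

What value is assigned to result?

Step 1: The loop creates 8 lambdas, all referencing the same variable k.
Step 2: After the loop, k = 7 (final value).
Step 3: handlers[3]() looks up k at call time and finds 7. This is the late binding gotcha. result = 7

The answer is 7.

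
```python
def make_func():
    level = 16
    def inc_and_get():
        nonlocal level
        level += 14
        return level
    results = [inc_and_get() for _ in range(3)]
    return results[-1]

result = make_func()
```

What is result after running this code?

Step 1: level = 16.
Step 2: Three calls to inc_and_get(), each adding 14.
Step 3: Last value = 16 + 14 * 3 = 58

The answer is 58.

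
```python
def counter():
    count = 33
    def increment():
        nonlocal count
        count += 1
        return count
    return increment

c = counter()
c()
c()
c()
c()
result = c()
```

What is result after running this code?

Step 1: counter() creates closure with count = 33.
Step 2: Each c() call increments count via nonlocal. After 5 calls: 33 + 5 = 38.
Step 3: result = 38

The answer is 38.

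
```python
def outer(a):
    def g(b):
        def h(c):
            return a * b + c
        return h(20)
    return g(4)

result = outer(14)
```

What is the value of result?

Step 1: a = 14, b = 4, c = 20.
Step 2: h() computes a * b + c = 14 * 4 + 20 = 76.
Step 3: result = 76

The answer is 76.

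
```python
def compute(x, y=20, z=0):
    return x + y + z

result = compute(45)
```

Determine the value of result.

Step 1: compute(45) uses defaults y = 20, z = 0.
Step 2: Returns 45 + 20 + 0 = 65.
Step 3: result = 65

The answer is 65.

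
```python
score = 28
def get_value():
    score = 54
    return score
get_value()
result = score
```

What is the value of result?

Step 1: Global score = 28.
Step 2: get_value() creates local score = 54 (shadow, not modification).
Step 3: After get_value() returns, global score is unchanged. result = 28

The answer is 28.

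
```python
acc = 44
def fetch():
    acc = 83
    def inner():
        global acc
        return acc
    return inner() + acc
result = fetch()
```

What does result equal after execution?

Step 1: Global acc = 44. fetch() shadows with local acc = 83.
Step 2: inner() uses global keyword, so inner() returns global acc = 44.
Step 3: fetch() returns 44 + 83 = 127

The answer is 127.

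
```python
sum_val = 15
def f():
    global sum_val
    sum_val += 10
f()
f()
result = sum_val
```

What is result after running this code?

Step 1: sum_val = 15.
Step 2: First f(): sum_val = 15 + 10 = 25.
Step 3: Second f(): sum_val = 25 + 10 = 35. result = 35

The answer is 35.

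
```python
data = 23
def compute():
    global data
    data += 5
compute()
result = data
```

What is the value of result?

Step 1: data = 23 globally.
Step 2: compute() modifies global data: data += 5 = 28.
Step 3: result = 28

The answer is 28.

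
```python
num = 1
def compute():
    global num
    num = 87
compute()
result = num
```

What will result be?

Step 1: num = 1 globally.
Step 2: compute() declares global num and sets it to 87.
Step 3: After compute(), global num = 87. result = 87

The answer is 87.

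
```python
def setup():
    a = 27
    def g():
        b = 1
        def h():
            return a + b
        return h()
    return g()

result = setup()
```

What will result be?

Step 1: setup() defines a = 27. g() defines b = 1.
Step 2: h() accesses both from enclosing scopes: a = 27, b = 1.
Step 3: result = 27 + 1 = 28

The answer is 28.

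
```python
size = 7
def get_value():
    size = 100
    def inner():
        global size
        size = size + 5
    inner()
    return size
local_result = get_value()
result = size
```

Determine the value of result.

Step 1: Global size = 7. get_value() creates local size = 100.
Step 2: inner() declares global size and adds 5: global size = 7 + 5 = 12.
Step 3: get_value() returns its local size = 100 (unaffected by inner).
Step 4: result = global size = 12

The answer is 12.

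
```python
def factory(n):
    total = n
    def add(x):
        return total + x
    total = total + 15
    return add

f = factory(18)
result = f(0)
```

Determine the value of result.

Step 1: factory(18) sets total = 18, then total = 18 + 15 = 33.
Step 2: Closures capture by reference, so add sees total = 33.
Step 3: f(0) returns 33 + 0 = 33

The answer is 33.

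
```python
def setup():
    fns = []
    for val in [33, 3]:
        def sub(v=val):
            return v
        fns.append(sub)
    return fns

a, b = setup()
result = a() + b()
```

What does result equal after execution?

Step 1: Default argument v=val captures val at each iteration.
Step 2: a() returns 33 (captured at first iteration), b() returns 3 (captured at second).
Step 3: result = 33 + 3 = 36

The answer is 36.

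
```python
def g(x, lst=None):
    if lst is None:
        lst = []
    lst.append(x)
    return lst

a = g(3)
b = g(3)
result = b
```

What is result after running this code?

Step 1: None default with guard creates a NEW list each call.
Step 2: a = [3] (fresh list). b = [3] (another fresh list).
Step 3: result = [3] (this is the fix for mutable default)

The answer is [3].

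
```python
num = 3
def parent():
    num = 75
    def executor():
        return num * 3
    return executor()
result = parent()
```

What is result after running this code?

Step 1: parent() shadows global num with num = 75.
Step 2: executor() finds num = 75 in enclosing scope, computes 75 * 3 = 225.
Step 3: result = 225

The answer is 225.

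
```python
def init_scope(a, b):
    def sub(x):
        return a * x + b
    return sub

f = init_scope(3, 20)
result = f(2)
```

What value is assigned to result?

Step 1: init_scope(3, 20) captures a = 3, b = 20.
Step 2: f(2) computes 3 * 2 + 20 = 26.
Step 3: result = 26

The answer is 26.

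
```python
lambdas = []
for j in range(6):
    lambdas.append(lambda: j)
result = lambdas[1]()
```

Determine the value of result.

Step 1: The loop creates 6 lambdas, all referencing the same variable j.
Step 2: After the loop, j = 5 (final value).
Step 3: lambdas[1]() looks up j at call time and finds 5. This is the late binding gotcha. result = 5

The answer is 5.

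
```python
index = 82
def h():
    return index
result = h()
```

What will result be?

Step 1: index = 82 is defined in the global scope.
Step 2: h() looks up index. No local index exists, so Python checks the global scope via LEGB rule and finds index = 82.
Step 3: result = 82

The answer is 82.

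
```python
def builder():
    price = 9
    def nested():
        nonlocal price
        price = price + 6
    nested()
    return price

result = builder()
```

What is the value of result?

Step 1: builder() sets price = 9.
Step 2: nested() uses nonlocal to modify price in builder's scope: price = 9 + 6 = 15.
Step 3: builder() returns the modified price = 15

The answer is 15.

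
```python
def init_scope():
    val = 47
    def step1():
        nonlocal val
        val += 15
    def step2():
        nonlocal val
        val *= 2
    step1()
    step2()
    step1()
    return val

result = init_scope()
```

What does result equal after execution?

Step 1: val = 47.
Step 2: step1(): val = 47 + 15 = 62.
Step 3: step2(): val = 62 * 2 = 124.
Step 4: step1(): val = 124 + 15 = 139. result = 139

The answer is 139.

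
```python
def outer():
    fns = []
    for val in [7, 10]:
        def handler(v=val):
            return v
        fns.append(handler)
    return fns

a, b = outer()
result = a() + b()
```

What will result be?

Step 1: Default argument v=val captures val at each iteration.
Step 2: a() returns 7 (captured at first iteration), b() returns 10 (captured at second).
Step 3: result = 7 + 10 = 17

The answer is 17.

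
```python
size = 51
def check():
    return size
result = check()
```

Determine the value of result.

Step 1: size = 51 is defined in the global scope.
Step 2: check() looks up size. No local size exists, so Python checks the global scope via LEGB rule and finds size = 51.
Step 3: result = 51

The answer is 51.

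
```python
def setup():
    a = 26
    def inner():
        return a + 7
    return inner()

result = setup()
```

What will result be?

Step 1: setup() defines a = 26.
Step 2: inner() reads a = 26 from enclosing scope, returns 26 + 7 = 33.
Step 3: result = 33

The answer is 33.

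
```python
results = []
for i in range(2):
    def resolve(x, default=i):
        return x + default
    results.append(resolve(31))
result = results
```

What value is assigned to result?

Step 1: Default argument default=i is evaluated at function definition time.
Step 2: Each iteration creates resolve with default = current i value.
Step 3: resolve(31) returns 31 + default. results = [31, 32]

The answer is [31, 32].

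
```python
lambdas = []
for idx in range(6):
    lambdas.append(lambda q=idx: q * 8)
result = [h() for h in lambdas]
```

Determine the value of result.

Step 1: Default arg q=idx captures idx at each iteration.
Step 2: lambdas[k] has q defaulting to k, returns k * 8.
Step 3: result = [0, 8, 16, 24, 32, 40]

The answer is [0, 8, 16, 24, 32, 40].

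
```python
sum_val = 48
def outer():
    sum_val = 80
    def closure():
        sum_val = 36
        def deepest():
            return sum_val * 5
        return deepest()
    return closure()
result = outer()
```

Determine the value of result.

Step 1: deepest() looks up sum_val through LEGB: not local, finds sum_val = 36 in enclosing closure().
Step 2: Returns 36 * 5 = 180.
Step 3: result = 180

The answer is 180.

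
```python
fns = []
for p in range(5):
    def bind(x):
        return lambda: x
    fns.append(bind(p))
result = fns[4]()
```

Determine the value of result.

Step 1: bind(p) creates a new scope capturing x = p at call time.
Step 2: fns[4] = bind(4), so its lambda captures x = 4.
Step 3: result = 4 (closure factory fixes late binding)

The answer is 4.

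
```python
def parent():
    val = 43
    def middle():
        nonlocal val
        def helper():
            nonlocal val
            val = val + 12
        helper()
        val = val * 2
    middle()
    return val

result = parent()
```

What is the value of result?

Step 1: val = 43.
Step 2: helper() adds 12: val = 43 + 12 = 55.
Step 3: middle() doubles: val = 55 * 2 = 110.
Step 4: result = 110

The answer is 110.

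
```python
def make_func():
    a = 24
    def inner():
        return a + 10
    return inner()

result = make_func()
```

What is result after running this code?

Step 1: make_func() defines a = 24.
Step 2: inner() reads a = 24 from enclosing scope, returns 24 + 10 = 34.
Step 3: result = 34

The answer is 34.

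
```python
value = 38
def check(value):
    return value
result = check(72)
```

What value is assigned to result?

Step 1: Global value = 38.
Step 2: check(72) takes parameter value = 72, which shadows the global.
Step 3: result = 72

The answer is 72.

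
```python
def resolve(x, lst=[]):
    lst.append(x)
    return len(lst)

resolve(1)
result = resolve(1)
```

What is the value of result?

Step 1: Mutable default list persists between calls.
Step 2: First call: lst = [1], len = 1. Second call: lst = [1, 1], len = 2.
Step 3: result = 2

The answer is 2.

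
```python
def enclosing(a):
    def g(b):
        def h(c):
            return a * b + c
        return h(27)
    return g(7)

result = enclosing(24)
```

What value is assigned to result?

Step 1: a = 24, b = 7, c = 27.
Step 2: h() computes a * b + c = 24 * 7 + 27 = 195.
Step 3: result = 195

The answer is 195.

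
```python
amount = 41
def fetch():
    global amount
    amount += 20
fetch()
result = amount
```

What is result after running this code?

Step 1: amount = 41 globally.
Step 2: fetch() modifies global amount: amount += 20 = 61.
Step 3: result = 61

The answer is 61.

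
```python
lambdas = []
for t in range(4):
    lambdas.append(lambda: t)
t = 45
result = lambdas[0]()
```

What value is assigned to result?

Step 1: Lambdas capture the variable t by reference, not by value.
Step 2: After the loop, t is reassigned to 45.
Step 3: lambdas[0]() looks up the current t = 45. result = 45

The answer is 45.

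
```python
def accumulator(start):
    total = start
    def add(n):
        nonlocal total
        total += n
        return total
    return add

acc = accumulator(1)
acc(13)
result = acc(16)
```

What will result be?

Step 1: accumulator(1) creates closure with total = 1.
Step 2: First acc(13): total = 1 + 13 = 14.
Step 3: Second acc(16): total = 14 + 16 = 30. result = 30

The answer is 30.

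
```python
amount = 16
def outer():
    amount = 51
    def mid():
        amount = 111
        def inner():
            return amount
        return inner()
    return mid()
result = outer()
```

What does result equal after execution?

Step 1: Three levels of shadowing: global 16, outer 51, mid 111.
Step 2: inner() finds amount = 111 in enclosing mid() scope.
Step 3: result = 111

The answer is 111.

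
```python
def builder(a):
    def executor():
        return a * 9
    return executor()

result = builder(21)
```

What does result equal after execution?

Step 1: builder(21) binds parameter a = 21.
Step 2: executor() accesses a = 21 from enclosing scope.
Step 3: result = 21 * 9 = 189

The answer is 189.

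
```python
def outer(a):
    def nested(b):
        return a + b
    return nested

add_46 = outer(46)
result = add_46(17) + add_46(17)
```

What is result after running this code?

Step 1: add_46 captures a = 46.
Step 2: add_46(17) = 46 + 17 = 63, called twice.
Step 3: result = 63 + 63 = 126

The answer is 126.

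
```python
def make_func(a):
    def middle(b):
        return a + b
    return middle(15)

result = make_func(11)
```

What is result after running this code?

Step 1: make_func(11) passes a = 11.
Step 2: middle(15) has b = 15, reads a = 11 from enclosing.
Step 3: result = 11 + 15 = 26

The answer is 26.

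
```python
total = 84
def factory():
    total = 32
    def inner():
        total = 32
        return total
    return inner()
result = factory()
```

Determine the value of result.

Step 1: Three scopes define total: global (84), factory (32), inner (32).
Step 2: inner() has its own local total = 32, which shadows both enclosing and global.
Step 3: result = 32 (local wins in LEGB)

The answer is 32.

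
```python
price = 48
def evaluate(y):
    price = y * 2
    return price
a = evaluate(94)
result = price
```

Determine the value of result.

Step 1: Global price = 48.
Step 2: evaluate(94) creates local price = 94 * 2 = 188.
Step 3: Global price unchanged because no global keyword. result = 48

The answer is 48.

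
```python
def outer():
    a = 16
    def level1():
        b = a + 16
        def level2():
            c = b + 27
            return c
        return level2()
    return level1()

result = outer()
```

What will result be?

Step 1: a = 16. b = a + 16 = 32.
Step 2: c = b + 27 = 32 + 27 = 59.
Step 3: result = 59

The answer is 59.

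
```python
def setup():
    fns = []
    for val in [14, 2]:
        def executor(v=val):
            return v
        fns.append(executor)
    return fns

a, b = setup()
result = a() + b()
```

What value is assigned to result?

Step 1: Default argument v=val captures val at each iteration.
Step 2: a() returns 14 (captured at first iteration), b() returns 2 (captured at second).
Step 3: result = 14 + 2 = 16

The answer is 16.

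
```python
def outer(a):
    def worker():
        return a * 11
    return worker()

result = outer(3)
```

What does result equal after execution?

Step 1: outer(3) binds parameter a = 3.
Step 2: worker() accesses a = 3 from enclosing scope.
Step 3: result = 3 * 11 = 33

The answer is 33.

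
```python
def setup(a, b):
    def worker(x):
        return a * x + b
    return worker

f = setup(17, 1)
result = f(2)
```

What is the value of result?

Step 1: setup(17, 1) captures a = 17, b = 1.
Step 2: f(2) computes 17 * 2 + 1 = 35.
Step 3: result = 35

The answer is 35.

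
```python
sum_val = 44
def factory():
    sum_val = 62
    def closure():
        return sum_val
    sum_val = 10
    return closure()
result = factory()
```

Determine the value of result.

Step 1: factory() sets sum_val = 62, then later sum_val = 10.
Step 2: closure() is called after sum_val is reassigned to 10. Closures capture variables by reference, not by value.
Step 3: result = 10

The answer is 10.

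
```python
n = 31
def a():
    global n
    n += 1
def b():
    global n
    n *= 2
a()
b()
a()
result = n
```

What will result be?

Step 1: n = 31.
Step 2: a(): n = 31 + 1 = 32.
Step 3: b(): n = 32 * 2 = 64.
Step 4: a(): n = 64 + 1 = 65

The answer is 65.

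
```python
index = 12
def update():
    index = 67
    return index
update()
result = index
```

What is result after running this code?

Step 1: index = 12 globally.
Step 2: update() creates a LOCAL index = 67 (no global keyword!).
Step 3: The global index is unchanged. result = 12

The answer is 12.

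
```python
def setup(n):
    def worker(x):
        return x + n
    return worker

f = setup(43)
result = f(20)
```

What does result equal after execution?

Step 1: setup(43) creates a closure that captures n = 43.
Step 2: f(20) calls the closure with x = 20, returning 20 + 43 = 63.
Step 3: result = 63

The answer is 63.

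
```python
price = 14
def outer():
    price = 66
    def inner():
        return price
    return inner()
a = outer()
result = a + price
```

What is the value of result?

Step 1: outer() has local price = 66. inner() reads from enclosing.
Step 2: outer() returns 66. Global price = 14 unchanged.
Step 3: result = 66 + 14 = 80

The answer is 80.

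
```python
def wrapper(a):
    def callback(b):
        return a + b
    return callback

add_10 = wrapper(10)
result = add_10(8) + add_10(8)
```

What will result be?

Step 1: add_10 captures a = 10.
Step 2: add_10(8) = 10 + 8 = 18, called twice.
Step 3: result = 18 + 18 = 36

The answer is 36.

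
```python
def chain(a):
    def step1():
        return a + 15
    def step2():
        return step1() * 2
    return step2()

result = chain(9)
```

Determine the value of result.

Step 1: chain(9) captures a = 9.
Step 2: step2() calls step1() which returns 9 + 15 = 24.
Step 3: step2() returns 24 * 2 = 48

The answer is 48.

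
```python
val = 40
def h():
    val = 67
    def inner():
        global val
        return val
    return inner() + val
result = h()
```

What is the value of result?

Step 1: Global val = 40. h() shadows with local val = 67.
Step 2: inner() uses global keyword, so inner() returns global val = 40.
Step 3: h() returns 40 + 67 = 107

The answer is 107.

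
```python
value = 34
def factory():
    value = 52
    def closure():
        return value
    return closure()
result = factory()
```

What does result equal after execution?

Step 1: value = 34 globally, but factory() defines value = 52 locally.
Step 2: closure() looks up value. Not in local scope, so checks enclosing scope (factory) and finds value = 52.
Step 3: result = 52

The answer is 52.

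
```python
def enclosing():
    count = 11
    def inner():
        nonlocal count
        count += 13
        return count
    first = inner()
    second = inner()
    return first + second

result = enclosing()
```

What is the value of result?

Step 1: count starts at 11.
Step 2: First call: count = 11 + 13 = 24, returns 24.
Step 3: Second call: count = 24 + 13 = 37, returns 37.
Step 4: result = 24 + 37 = 61

The answer is 61.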